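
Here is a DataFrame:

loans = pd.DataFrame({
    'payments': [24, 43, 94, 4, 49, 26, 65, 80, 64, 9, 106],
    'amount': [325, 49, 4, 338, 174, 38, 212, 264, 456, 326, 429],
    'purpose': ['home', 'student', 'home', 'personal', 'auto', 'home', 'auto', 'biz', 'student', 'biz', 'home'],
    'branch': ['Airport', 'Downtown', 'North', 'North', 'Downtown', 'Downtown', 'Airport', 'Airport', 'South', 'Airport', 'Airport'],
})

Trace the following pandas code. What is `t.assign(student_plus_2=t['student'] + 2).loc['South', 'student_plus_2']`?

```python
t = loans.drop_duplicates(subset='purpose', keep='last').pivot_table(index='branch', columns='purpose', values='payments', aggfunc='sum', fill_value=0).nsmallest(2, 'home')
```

drop duplicate purpose (keep=last):
    payments  amount   purpose   branch
3          4     338  personal    North
6         65     212      auto  Airport
8         64     456   student    South
9          9     326       biz  Airport
10       106     429      home  Airport
pivot: rows=branch, cols=purpose, sum(payments):
purpose  auto  biz  home  personal  student
branch                                     
Airport    65    9   106         0        0
North       0    0     0         4        0
South       0    0     0         0       64
take 2 rows with smallest home:
purpose  auto  biz  home  personal  student
branch                                     
North       0    0     0         4        0
South       0    0     0         0       64
add column student_plus_2 = t['student'] + 2:
purpose  auto  biz  home  personal  student  student_plus_2
branch                                                     
North       0    0     0         4        0               2
South       0    0     0         0       64              66
Then the value at row 'South', column 'student_plus_2': 66

66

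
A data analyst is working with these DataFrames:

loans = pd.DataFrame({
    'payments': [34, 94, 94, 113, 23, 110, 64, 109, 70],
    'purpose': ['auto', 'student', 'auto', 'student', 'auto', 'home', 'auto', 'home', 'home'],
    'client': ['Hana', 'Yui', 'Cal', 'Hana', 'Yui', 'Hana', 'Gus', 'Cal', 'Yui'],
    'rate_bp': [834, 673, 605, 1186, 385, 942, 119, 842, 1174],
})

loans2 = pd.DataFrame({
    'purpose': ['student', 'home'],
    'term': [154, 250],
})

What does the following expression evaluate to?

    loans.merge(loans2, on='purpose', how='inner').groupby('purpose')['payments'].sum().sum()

496

merge on 'purpose' (how='inner') → 5 rows:
   payments  purpose client  rate_bp  term
0        94  student    Yui      673   154
1       113  student   Hana     1186   154
2       110     home   Hana      942   250
3       109     home    Cal      842   250
4        70     home    Yui     1174   250
group by purpose, sum of payments:
purpose
home       289
student    207
Name: payments, dtype: int64
Reading off the sum of the resulting series, we get 496.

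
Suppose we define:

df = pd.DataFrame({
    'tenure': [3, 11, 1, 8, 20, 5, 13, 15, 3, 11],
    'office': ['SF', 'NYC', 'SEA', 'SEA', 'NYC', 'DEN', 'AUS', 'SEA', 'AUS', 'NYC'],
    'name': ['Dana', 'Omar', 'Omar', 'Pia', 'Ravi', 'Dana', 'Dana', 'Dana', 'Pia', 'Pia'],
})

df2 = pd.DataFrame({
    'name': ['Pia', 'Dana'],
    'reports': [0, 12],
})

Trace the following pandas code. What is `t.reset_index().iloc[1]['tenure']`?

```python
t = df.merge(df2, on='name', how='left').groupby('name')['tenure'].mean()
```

6.0

merge on 'name' (how='left') → 10 rows:
   tenure office  name  reports
0       3     SF  Dana     12.0
1      11    NYC  Omar      NaN
2       1    SEA  Omar      NaN
3       8    SEA   Pia      0.0
4      20    NYC  Ravi      NaN
5       5    DEN  Dana     12.0
6      13    AUS  Dana     12.0
7      15    SEA  Dana     12.0
8       3    AUS   Pia      0.0
9      11    NYC   Pia      0.0
group by name, mean of tenure:
name
Dana     9.000000
Omar     6.000000
Pia      7.333333
Ravi    20.000000
Name: tenure, dtype: float64
reset_index():
   name     tenure
0  Dana   9.000000
1  Omar   6.000000
2   Pia   7.333333
3  Ravi  20.000000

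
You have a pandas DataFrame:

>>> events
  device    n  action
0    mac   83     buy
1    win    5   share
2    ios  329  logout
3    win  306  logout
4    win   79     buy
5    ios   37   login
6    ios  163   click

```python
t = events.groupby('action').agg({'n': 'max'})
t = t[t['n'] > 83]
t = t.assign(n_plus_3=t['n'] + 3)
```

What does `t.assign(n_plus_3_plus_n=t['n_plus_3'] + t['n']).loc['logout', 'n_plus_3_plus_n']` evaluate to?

661

group by action, max of n:
          n
action     
buy      83
click   163
login    37
logout  329
share     5
filter rows where n > 83:
          n
action     
click   163
logout  329
add column n_plus_3 = t['n'] + 3:
          n  n_plus_3
action               
click   163       166
logout  329       332
add column n_plus_3_plus_n = t['n_plus_3'] + t['n']:
          n  n_plus_3  n_plus_3_plus_n
action                                
click   163       166              329
logout  329       332              661
value at row 'logout', column 'n_plus_3_plus_n' → 661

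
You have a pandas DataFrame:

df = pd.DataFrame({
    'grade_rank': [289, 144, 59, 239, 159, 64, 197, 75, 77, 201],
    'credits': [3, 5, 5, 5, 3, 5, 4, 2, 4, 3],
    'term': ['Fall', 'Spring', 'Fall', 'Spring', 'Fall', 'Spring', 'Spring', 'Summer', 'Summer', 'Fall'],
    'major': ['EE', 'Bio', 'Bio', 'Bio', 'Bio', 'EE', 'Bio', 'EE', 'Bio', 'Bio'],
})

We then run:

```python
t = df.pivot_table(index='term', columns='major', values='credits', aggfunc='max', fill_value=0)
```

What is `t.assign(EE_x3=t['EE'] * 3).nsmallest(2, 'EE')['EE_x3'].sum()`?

15

pivot: rows=term, cols=major, max(credits):
major   Bio  EE
term           
Fall      5   3
Spring    5   5
Summer    4   2
add column EE_x3 = t['EE'] * 3:
major   Bio  EE  EE_x3
term                  
Fall      5   3      9
Spring    5   5     15
Summer    4   2      6
take 2 rows with smallest EE:
major   Bio  EE  EE_x3
term                  
Summer    4   2      6
Fall      5   3      9
sum of column 'EE_x3' → 15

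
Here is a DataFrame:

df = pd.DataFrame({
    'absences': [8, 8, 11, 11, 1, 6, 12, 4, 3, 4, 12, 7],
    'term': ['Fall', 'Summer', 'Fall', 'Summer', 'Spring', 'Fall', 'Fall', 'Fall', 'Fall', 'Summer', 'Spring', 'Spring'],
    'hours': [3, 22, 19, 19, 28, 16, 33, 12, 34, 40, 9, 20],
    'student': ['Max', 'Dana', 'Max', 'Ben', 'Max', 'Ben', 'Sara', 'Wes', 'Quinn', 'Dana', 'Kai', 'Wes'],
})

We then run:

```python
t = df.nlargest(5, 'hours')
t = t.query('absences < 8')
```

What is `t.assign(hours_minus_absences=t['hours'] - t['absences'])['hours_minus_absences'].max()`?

take 5 rows with largest hours:
   absences    term  hours student
9         4  Summer     40    Dana
8         3    Fall     34   Quinn
6        12    Fall     33    Sara
4         1  Spring     28     Max
1         8  Summer     22    Dana
filter rows where absences < 8:
   absences    term  hours student
9         4  Summer     40    Dana
8         3    Fall     34   Quinn
4         1  Spring     28     Max
add column hours_minus_absences = t['hours'] - t['absences']:
   absences    term  hours student  hours_minus_absences
9         4  Summer     40    Dana                    36
8         3    Fall     34   Quinn                    31
4         1  Spring     28     Max                    27
The max of column 'hours_minus_absences' is 36.

36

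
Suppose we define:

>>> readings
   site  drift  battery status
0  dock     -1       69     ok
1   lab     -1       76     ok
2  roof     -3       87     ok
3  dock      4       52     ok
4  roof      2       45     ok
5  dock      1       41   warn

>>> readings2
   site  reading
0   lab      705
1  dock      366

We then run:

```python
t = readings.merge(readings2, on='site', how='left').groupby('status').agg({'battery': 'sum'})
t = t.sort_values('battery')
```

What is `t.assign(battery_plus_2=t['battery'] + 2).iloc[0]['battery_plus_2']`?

merge on 'site' (how='left') → 6 rows:
   site  drift  battery status  reading
0  dock     -1       69     ok    366.0
1   lab     -1       76     ok    705.0
2  roof     -3       87     ok      NaN
3  dock      4       52     ok    366.0
4  roof      2       45     ok      NaN
5  dock      1       41   warn    366.0
group by status, sum of battery:
        battery
status         
ok          329
warn         41
sort by battery:
        battery
status         
warn         41
ok          329
add column battery_plus_2 = t['battery'] + 2:
        battery  battery_plus_2
status                         
warn         41              43
ok          329             331
Then the value at position 0, column 'battery_plus_2': 43

43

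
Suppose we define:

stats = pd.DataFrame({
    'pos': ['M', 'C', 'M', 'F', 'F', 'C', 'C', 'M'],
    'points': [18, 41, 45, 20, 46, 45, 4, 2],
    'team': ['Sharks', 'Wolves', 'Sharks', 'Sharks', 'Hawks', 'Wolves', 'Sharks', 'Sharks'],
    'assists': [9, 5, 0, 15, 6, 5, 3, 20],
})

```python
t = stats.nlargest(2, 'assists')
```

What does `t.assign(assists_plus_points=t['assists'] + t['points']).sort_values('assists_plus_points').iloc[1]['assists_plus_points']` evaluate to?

take 2 rows with largest assists:
  pos  points    team  assists
7   M       2  Sharks       20
3   F      20  Sharks       15
add column assists_plus_points = t['assists'] + t['points']:
  pos  points    team  assists  assists_plus_points
7   M       2  Sharks       20                   22
3   F      20  Sharks       15                   35
sort by assists_plus_points:
  pos  points    team  assists  assists_plus_points
7   M       2  Sharks       20                   22
3   F      20  Sharks       15                   35
Hence 35.

35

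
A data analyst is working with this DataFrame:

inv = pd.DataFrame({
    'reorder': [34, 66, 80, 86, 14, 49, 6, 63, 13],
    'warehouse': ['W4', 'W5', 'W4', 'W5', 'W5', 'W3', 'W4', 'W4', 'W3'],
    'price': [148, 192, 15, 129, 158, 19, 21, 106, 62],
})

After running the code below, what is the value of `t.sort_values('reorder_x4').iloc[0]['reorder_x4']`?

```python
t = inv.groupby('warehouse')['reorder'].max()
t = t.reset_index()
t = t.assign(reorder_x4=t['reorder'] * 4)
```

group by warehouse, max of reorder:
warehouse
W3    49
W4    80
W5    86
Name: reorder, dtype: int64
reset_index():
  warehouse  reorder
0        W3       49
1        W4       80
2        W5       86
add column reorder_x4 = t['reorder'] * 4:
  warehouse  reorder  reorder_x4
0        W3       49         196
1        W4       80         320
2        W5       86         344
sort by reorder_x4:
  warehouse  reorder  reorder_x4
0        W3       49         196
1        W4       80         320
2        W5       86         344
Taking the value at position 0, column 'reorder_x4' gives 196.

196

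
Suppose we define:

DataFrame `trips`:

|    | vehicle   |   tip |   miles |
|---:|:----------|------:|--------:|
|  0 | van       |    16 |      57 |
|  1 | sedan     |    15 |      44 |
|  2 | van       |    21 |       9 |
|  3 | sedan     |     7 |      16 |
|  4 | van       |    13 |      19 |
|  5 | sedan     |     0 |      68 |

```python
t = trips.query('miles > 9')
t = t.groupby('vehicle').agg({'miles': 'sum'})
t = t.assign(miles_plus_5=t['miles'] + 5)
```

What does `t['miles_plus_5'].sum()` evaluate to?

214

filter rows where miles > 9:
  vehicle  tip  miles
0     van   16     57
1   sedan   15     44
3   sedan    7     16
4     van   13     19
5   sedan    0     68
group by vehicle, sum of miles:
         miles
vehicle       
sedan      128
van         76
add column miles_plus_5 = t['miles'] + 5:
         miles  miles_plus_5
vehicle                     
sedan      128           133
van         76            81
The sum of column 'miles_plus_5' is 214.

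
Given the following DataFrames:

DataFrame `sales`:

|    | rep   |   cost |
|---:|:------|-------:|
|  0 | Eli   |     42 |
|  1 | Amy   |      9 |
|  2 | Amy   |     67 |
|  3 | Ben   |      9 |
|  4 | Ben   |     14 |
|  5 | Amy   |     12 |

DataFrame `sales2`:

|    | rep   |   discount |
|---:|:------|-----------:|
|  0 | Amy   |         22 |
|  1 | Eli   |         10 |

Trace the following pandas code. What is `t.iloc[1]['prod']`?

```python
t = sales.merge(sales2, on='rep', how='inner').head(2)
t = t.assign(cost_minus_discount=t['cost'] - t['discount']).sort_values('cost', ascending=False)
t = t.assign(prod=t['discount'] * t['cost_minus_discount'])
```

-286

merge on 'rep' (how='inner') → 4 rows:
   rep  cost  discount
0  Eli    42        10
1  Amy     9        22
2  Amy    67        22
3  Amy    12        22
take first 2 rows:
   rep  cost  discount
0  Eli    42        10
1  Amy     9        22
add column cost_minus_discount = t['cost'] - t['discount']:
   rep  cost  discount  cost_minus_discount
0  Eli    42        10                   32
1  Amy     9        22                  -13
sort by cost descending:
   rep  cost  discount  cost_minus_discount
0  Eli    42        10                   32
1  Amy     9        22                  -13
add column prod = t['discount'] * t['cost_minus_discount']:
   rep  cost  discount  cost_minus_discount  prod
0  Eli    42        10                   32   320
1  Amy     9        22                  -13  -286
value at position 1, column 'prod' → -286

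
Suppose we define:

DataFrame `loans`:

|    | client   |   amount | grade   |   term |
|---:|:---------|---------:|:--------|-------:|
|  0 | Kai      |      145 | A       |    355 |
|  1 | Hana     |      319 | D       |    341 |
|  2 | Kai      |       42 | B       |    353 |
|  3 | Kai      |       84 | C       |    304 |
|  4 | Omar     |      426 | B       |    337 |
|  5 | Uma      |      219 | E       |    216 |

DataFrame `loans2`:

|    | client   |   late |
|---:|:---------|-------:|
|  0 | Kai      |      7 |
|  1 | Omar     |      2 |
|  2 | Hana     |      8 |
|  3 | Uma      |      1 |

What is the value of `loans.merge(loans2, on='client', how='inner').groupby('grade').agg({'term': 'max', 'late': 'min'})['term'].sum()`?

1569

merge on 'client' (how='inner') → 6 rows:
  client  amount grade  term  late
0    Kai     145     A   355     7
1   Hana     319     D   341     8
2    Kai      42     B   353     7
3    Kai      84     C   304     7
4   Omar     426     B   337     2
5    Uma     219     E   216     1
group by grade: max(term), min(late):
       term  late
grade            
A       355     7
B       353     2
C       304     7
D       341     8
E       216     1
Hence 1569.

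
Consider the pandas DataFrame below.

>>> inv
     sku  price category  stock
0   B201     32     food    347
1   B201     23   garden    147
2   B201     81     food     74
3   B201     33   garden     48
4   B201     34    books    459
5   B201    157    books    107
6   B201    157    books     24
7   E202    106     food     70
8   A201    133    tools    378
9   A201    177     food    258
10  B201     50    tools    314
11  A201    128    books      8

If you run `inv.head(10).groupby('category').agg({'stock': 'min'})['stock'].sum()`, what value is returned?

take first 10 rows:
    sku  price category  stock
0  B201     32     food    347
1  B201     23   garden    147
2  B201     81     food     74
3  B201     33   garden     48
4  B201     34    books    459
5  B201    157    books    107
6  B201    157    books     24
7  E202    106     food     70
8  A201    133    tools    378
9  A201    177     food    258
group by category, min of stock:
          stock
category       
books        24
food         70
garden       48
tools       378
The sum of column 'stock' is 520.

520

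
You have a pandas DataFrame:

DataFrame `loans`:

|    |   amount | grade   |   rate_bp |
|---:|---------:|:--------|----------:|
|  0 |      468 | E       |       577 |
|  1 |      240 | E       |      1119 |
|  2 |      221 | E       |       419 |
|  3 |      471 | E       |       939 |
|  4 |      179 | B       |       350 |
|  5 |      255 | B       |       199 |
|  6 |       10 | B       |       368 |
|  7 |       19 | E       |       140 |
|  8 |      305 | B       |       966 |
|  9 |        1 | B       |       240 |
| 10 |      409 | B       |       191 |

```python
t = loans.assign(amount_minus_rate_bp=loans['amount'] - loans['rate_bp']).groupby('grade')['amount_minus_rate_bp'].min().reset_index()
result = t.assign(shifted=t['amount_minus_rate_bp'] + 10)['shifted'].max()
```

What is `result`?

-651

add column amount_minus_rate_bp = loans['amount'] - loans['rate_bp']:
    amount grade  rate_bp  amount_minus_rate_bp
0      468     E      577                  -109
1      240     E     1119                  -879
2      221     E      419                  -198
3      471     E      939                  -468
4      179     B      350                  -171
5      255     B      199                    56
6       10     B      368                  -358
7       19     E      140                  -121
8      305     B      966                  -661
9        1     B      240                  -239
10     409     B      191                   218
group by grade, min of amount_minus_rate_bp:
grade
B   -661
E   -879
Name: amount_minus_rate_bp, dtype: int64
reset_index():
  grade  amount_minus_rate_bp
0     B                  -661
1     E                  -879
add column shifted = t['amount_minus_rate_bp'] + 10:
  grade  amount_minus_rate_bp  shifted
0     B                  -661     -651
1     E                  -879     -869
Finally, max of column 'shifted' = -651.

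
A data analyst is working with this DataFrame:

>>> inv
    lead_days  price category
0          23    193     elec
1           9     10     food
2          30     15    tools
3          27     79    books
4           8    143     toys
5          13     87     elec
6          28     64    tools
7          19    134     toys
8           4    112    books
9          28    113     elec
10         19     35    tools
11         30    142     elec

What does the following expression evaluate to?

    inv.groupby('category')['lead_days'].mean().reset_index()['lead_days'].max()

group by category, mean of lead_days:
category
books    15.500000
elec     23.500000
food      9.000000
tools    25.666667
toys     13.500000
Name: lead_days, dtype: float64
reset_index():
  category  lead_days
0    books  15.500000
1     elec  23.500000
2     food   9.000000
3    tools  25.666667
4     toys  13.500000
The max of column 'lead_days' is 25.6666666667.

25.6666666667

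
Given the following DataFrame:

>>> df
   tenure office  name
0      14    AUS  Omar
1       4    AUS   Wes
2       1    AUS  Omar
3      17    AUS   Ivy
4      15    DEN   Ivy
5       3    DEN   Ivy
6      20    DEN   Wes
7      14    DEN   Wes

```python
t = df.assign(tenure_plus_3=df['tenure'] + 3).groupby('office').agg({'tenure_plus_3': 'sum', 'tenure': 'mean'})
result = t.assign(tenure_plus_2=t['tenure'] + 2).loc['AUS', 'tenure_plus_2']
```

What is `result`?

add column tenure_plus_3 = df['tenure'] + 3:
   tenure office  name  tenure_plus_3
0      14    AUS  Omar             17
1       4    AUS   Wes              7
2       1    AUS  Omar              4
3      17    AUS   Ivy             20
4      15    DEN   Ivy             18
5       3    DEN   Ivy              6
6      20    DEN   Wes             23
7      14    DEN   Wes             17
group by office: sum(tenure_plus_3), mean(tenure):
        tenure_plus_3  tenure
office                       
AUS                48     9.0
DEN                64    13.0
add column tenure_plus_2 = t['tenure'] + 2:
        tenure_plus_3  tenure  tenure_plus_2
office                                      
AUS                48     9.0           11.0
DEN                64    13.0           15.0
Reading off the value at row 'AUS', column 'tenure_plus_2', we get 11.0.

11.0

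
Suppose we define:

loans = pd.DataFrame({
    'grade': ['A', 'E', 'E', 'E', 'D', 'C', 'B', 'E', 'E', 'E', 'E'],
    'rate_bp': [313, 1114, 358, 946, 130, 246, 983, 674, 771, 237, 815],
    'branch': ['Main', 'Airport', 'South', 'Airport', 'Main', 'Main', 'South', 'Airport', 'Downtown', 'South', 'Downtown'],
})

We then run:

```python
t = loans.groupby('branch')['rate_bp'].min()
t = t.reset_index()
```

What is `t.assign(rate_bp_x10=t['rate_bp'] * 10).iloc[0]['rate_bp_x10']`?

6740

group by branch, min of rate_bp:
branch
Airport     674
Downtown    771
Main        130
South       237
Name: rate_bp, dtype: int64
reset_index():
     branch  rate_bp
0   Airport      674
1  Downtown      771
2      Main      130
3     South      237
add column rate_bp_x10 = t['rate_bp'] * 10:
     branch  rate_bp  rate_bp_x10
0   Airport      674         6740
1  Downtown      771         7710
2      Main      130         1300
3     South      237         2370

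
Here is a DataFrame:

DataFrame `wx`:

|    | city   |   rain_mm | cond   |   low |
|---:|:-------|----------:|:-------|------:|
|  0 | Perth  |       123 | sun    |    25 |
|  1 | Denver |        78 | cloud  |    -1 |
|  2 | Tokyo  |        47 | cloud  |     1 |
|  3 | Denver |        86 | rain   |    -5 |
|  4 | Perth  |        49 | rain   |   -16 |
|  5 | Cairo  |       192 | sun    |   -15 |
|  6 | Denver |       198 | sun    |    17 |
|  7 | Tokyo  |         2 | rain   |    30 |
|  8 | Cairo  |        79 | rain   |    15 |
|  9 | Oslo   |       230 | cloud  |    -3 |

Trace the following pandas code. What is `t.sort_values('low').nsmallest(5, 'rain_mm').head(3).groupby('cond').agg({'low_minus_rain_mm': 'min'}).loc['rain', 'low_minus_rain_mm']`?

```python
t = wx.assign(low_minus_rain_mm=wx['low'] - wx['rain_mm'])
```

-65

add column low_minus_rain_mm = wx['low'] - wx['rain_mm']:
     city  rain_mm   cond  low  low_minus_rain_mm
0   Perth      123    sun   25                -98
1  Denver       78  cloud   -1                -79
2   Tokyo       47  cloud    1                -46
3  Denver       86   rain   -5                -91
4   Perth       49   rain  -16                -65
5   Cairo      192    sun  -15               -207
6  Denver      198    sun   17               -181
7   Tokyo        2   rain   30                 28
8   Cairo       79   rain   15                -64
9    Oslo      230  cloud   -3               -233
sort by low:
     city  rain_mm   cond  low  low_minus_rain_mm
4   Perth       49   rain  -16                -65
5   Cairo      192    sun  -15               -207
3  Denver       86   rain   -5                -91
9    Oslo      230  cloud   -3               -233
1  Denver       78  cloud   -1                -79
2   Tokyo       47  cloud    1                -46
8   Cairo       79   rain   15                -64
6  Denver      198    sun   17               -181
0   Perth      123    sun   25                -98
7   Tokyo        2   rain   30                 28
take 5 rows with smallest rain_mm:
     city  rain_mm   cond  low  low_minus_rain_mm
7   Tokyo        2   rain   30                 28
2   Tokyo       47  cloud    1                -46
4   Perth       49   rain  -16                -65
1  Denver       78  cloud   -1                -79
8   Cairo       79   rain   15                -64
take first 3 rows:
    city  rain_mm   cond  low  low_minus_rain_mm
7  Tokyo        2   rain   30                 28
2  Tokyo       47  cloud    1                -46
4  Perth       49   rain  -16                -65
group by cond, min of low_minus_rain_mm:
       low_minus_rain_mm
cond                    
cloud                -46
rain                 -65
So loc['rain', 'low_minus_rain_mm'] = -65.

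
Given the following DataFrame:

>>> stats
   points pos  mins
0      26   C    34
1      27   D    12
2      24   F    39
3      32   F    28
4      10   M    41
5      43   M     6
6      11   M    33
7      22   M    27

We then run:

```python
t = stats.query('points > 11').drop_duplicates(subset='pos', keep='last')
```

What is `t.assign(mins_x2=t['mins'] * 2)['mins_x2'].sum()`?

202

filter rows where points > 11:
   points pos  mins
0      26   C    34
1      27   D    12
2      24   F    39
3      32   F    28
5      43   M     6
7      22   M    27
drop duplicate pos (keep=last):
   points pos  mins
0      26   C    34
1      27   D    12
3      32   F    28
7      22   M    27
add column mins_x2 = t['mins'] * 2:
   points pos  mins  mins_x2
0      26   C    34       68
1      27   D    12       24
3      32   F    28       56
7      22   M    27       54
Hence 202.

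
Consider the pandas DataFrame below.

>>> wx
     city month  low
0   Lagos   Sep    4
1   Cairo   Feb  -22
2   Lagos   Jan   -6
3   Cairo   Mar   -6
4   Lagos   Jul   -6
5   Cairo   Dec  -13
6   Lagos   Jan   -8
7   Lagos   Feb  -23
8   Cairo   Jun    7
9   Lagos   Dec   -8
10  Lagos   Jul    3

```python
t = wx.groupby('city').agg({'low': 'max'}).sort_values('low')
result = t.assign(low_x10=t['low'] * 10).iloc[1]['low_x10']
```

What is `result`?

group by city, max of low:
       low
city      
Cairo    7
Lagos    4
sort by low:
       low
city      
Lagos    4
Cairo    7
add column low_x10 = t['low'] * 10:
       low  low_x10
city               
Lagos    4       40
Cairo    7       70
Hence 70.

70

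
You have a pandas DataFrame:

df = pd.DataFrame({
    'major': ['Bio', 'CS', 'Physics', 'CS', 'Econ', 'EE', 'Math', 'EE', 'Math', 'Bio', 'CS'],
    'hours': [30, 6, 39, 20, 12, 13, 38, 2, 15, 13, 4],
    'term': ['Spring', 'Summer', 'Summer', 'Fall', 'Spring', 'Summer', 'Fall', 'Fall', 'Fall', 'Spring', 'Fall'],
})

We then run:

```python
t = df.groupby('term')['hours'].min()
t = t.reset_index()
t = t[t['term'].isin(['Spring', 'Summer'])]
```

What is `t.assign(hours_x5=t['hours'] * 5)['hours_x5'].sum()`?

90

group by term, min of hours:
term
Fall       2
Spring    12
Summer     6
Name: hours, dtype: int64
reset_index():
     term  hours
0    Fall      2
1  Spring     12
2  Summer      6
filter rows where term in ['Spring', 'Summer']:
     term  hours
1  Spring     12
2  Summer      6
add column hours_x5 = t['hours'] * 5:
     term  hours  hours_x5
1  Spring     12        60
2  Summer      6        30
Taking the sum of column 'hours_x5' gives 90.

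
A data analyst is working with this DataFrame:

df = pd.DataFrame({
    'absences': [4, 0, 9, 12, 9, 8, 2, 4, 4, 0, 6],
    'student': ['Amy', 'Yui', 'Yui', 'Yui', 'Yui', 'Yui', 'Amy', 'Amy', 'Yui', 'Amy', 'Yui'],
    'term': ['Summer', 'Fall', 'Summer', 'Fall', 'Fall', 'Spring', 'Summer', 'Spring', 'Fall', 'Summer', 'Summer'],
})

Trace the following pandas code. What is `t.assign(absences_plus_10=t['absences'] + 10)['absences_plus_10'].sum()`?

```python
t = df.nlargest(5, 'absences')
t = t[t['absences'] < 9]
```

34

take 5 rows with largest absences:
    absences student    term
3         12     Yui    Fall
2          9     Yui  Summer
4          9     Yui    Fall
5          8     Yui  Spring
10         6     Yui  Summer
filter rows where absences < 9:
    absences student    term
5          8     Yui  Spring
10         6     Yui  Summer
add column absences_plus_10 = t['absences'] + 10:
    absences student    term  absences_plus_10
5          8     Yui  Spring                18
10         6     Yui  Summer                16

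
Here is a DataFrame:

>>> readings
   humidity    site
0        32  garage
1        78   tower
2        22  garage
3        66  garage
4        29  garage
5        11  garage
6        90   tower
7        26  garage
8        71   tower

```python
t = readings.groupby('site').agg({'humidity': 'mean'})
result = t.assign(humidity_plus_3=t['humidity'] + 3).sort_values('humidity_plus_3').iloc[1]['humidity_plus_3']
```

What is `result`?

82.6666666667

group by site, mean of humidity:
         humidity
site             
garage  31.000000
tower   79.666667
add column humidity_plus_3 = t['humidity'] + 3:
         humidity  humidity_plus_3
site                              
garage  31.000000        34.000000
tower   79.666667        82.666667
sort by humidity_plus_3:
         humidity  humidity_plus_3
site                              
garage  31.000000        34.000000
tower   79.666667        82.666667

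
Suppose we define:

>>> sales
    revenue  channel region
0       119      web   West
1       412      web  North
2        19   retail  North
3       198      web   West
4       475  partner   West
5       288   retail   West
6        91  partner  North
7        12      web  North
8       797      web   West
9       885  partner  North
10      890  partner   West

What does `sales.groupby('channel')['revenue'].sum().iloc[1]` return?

group by channel, sum of revenue:
channel
partner    2341
retail      307
web        1538
Name: revenue, dtype: int64
So iloc[1] = 307.

307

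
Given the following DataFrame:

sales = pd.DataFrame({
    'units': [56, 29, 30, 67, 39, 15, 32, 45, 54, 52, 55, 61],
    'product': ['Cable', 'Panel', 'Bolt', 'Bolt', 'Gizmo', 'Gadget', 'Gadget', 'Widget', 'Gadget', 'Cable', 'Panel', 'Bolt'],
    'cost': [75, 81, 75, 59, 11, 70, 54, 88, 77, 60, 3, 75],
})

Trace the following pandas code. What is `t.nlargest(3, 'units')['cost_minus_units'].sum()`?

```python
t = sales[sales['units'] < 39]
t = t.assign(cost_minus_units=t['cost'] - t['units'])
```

119

filter rows where units < 39:
   units product  cost
1     29   Panel    81
2     30    Bolt    75
5     15  Gadget    70
6     32  Gadget    54
add column cost_minus_units = t['cost'] - t['units']:
   units product  cost  cost_minus_units
1     29   Panel    81                52
2     30    Bolt    75                45
5     15  Gadget    70                55
6     32  Gadget    54                22
take 3 rows with largest units:
   units product  cost  cost_minus_units
6     32  Gadget    54                22
2     30    Bolt    75                45
1     29   Panel    81                52
Taking the sum of column 'cost_minus_units' gives 119.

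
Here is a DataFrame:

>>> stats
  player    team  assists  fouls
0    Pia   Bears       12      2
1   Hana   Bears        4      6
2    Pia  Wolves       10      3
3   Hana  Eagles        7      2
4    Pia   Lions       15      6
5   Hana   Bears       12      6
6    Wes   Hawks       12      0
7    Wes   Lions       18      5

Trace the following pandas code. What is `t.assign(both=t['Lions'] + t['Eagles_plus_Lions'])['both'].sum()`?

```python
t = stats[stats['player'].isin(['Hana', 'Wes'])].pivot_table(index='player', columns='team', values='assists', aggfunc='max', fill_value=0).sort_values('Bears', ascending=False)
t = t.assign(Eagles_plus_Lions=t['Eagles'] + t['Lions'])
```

filter rows where player in ['Hana', 'Wes']:
  player    team  assists  fouls
1   Hana   Bears        4      6
3   Hana  Eagles        7      2
5   Hana   Bears       12      6
6    Wes   Hawks       12      0
7    Wes   Lions       18      5
pivot: rows=player, cols=team, max(assists):
team    Bears  Eagles  Hawks  Lions
player                             
Hana       12       7      0      0
Wes         0       0     12     18
sort by Bears descending:
team    Bears  Eagles  Hawks  Lions
player                             
Hana       12       7      0      0
Wes         0       0     12     18
add column Eagles_plus_Lions = t['Eagles'] + t['Lions']:
team    Bears  Eagles  Hawks  Lions  Eagles_plus_Lions
player                                                
Hana       12       7      0      0                  7
Wes         0       0     12     18                 18
add column both = t['Lions'] + t['Eagles_plus_Lions']:
team    Bears  Eagles  Hawks  Lions  Eagles_plus_Lions  both
player                                                      
Hana       12       7      0      0                  7     7
Wes         0       0     12     18                 18    36
Then the sum of column 'both': 43

43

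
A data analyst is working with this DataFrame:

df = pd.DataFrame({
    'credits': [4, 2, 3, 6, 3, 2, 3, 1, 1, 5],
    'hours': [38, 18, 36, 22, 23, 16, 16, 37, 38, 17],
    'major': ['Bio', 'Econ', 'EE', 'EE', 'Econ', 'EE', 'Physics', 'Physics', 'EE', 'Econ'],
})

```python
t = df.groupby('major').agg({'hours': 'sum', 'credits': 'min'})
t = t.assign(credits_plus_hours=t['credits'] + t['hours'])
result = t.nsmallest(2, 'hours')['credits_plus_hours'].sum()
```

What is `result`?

group by major: sum(hours), min(credits):
         hours  credits
major                  
Bio         38        4
EE         112        1
Econ        58        2
Physics     53        1
add column credits_plus_hours = t['credits'] + t['hours']:
         hours  credits  credits_plus_hours
major                                      
Bio         38        4                  42
EE         112        1                 113
Econ        58        2                  60
Physics     53        1                  54
take 2 rows with smallest hours:
         hours  credits  credits_plus_hours
major                                      
Bio         38        4                  42
Physics     53        1                  54
Hence 96.

96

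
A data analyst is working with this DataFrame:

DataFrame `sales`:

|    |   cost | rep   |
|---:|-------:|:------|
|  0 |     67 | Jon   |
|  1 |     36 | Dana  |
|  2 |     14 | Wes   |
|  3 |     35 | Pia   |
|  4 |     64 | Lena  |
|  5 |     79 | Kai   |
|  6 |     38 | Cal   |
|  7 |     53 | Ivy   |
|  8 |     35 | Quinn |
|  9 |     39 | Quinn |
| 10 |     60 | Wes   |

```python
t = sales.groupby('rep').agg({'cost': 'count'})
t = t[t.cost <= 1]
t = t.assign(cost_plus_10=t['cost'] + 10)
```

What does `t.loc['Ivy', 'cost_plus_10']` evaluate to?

11

group by rep, count of cost:
       cost
rep        
Cal       1
Dana      1
Ivy       1
Jon       1
Kai       1
Lena      1
Pia       1
Quinn     2
Wes       2
filter rows where cost <= 1:
      cost
rep       
Cal      1
Dana     1
Ivy      1
Jon      1
Kai      1
Lena     1
Pia      1
add column cost_plus_10 = t['cost'] + 10:
      cost  cost_plus_10
rep                     
Cal      1            11
Dana     1            11
Ivy      1            11
Jon      1            11
Kai      1            11
Lena     1            11
Pia      1            11
The value at row 'Ivy', column 'cost_plus_10' is 11.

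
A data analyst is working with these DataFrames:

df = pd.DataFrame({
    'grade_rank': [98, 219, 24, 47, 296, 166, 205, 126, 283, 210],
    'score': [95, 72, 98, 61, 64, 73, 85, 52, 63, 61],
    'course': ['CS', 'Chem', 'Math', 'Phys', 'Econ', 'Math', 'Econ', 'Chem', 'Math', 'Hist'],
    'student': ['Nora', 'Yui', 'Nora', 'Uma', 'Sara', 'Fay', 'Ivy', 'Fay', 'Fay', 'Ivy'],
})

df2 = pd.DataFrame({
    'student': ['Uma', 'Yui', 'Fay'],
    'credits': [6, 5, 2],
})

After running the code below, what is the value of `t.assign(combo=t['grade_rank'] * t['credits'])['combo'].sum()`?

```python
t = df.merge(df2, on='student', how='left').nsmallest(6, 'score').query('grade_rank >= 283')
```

566.0

merge on 'student' (how='left') → 10 rows:
   grade_rank  score course student  credits
0          98     95     CS    Nora      NaN
1         219     72   Chem     Yui      5.0
2          24     98   Math    Nora      NaN
3          47     61   Phys     Uma      6.0
4         296     64   Econ    Sara      NaN
5         166     73   Math     Fay      2.0
6         205     85   Econ     Ivy      NaN
7         126     52   Chem     Fay      2.0
8         283     63   Math     Fay      2.0
9         210     61   Hist     Ivy      NaN
take 6 rows with smallest score:
   grade_rank  score course student  credits
7         126     52   Chem     Fay      2.0
3          47     61   Phys     Uma      6.0
9         210     61   Hist     Ivy      NaN
8         283     63   Math     Fay      2.0
4         296     64   Econ    Sara      NaN
1         219     72   Chem     Yui      5.0
filter rows where grade_rank >= 283:
   grade_rank  score course student  credits
8         283     63   Math     Fay      2.0
4         296     64   Econ    Sara      NaN
add column combo = t['grade_rank'] * t['credits']:
   grade_rank  score course student  credits  combo
8         283     63   Math     Fay      2.0  566.0
4         296     64   Econ    Sara      NaN    NaN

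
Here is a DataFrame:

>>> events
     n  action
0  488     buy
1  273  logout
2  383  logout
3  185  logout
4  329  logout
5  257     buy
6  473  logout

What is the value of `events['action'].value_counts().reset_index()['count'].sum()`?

value_counts of action:
action
logout    5
buy       2
Name: count, dtype: int64
reset_index():
   action  count
0  logout      5
1     buy      2
Reading off the sum of column 'count', we get 7.

7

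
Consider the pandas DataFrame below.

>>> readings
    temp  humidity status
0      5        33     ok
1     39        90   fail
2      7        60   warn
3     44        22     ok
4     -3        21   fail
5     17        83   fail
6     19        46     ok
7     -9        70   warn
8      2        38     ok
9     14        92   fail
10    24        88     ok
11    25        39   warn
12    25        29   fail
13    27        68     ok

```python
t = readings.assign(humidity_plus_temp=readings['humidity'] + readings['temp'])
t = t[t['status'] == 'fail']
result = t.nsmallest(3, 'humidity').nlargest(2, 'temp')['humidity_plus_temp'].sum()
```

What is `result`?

add column humidity_plus_temp = readings['humidity'] + readings['temp']:
    temp  humidity status  humidity_plus_temp
0      5        33     ok                  38
1     39        90   fail                 129
2      7        60   warn                  67
3     44        22     ok                  66
4     -3        21   fail                  18
5     17        83   fail                 100
6     19        46     ok                  65
7     -9        70   warn                  61
8      2        38     ok                  40
9     14        92   fail                 106
10    24        88     ok                 112
11    25        39   warn                  64
12    25        29   fail                  54
13    27        68     ok                  95
filter rows where status == 'fail':
    temp  humidity status  humidity_plus_temp
1     39        90   fail                 129
4     -3        21   fail                  18
5     17        83   fail                 100
9     14        92   fail                 106
12    25        29   fail                  54
take 3 rows with smallest humidity:
    temp  humidity status  humidity_plus_temp
4     -3        21   fail                  18
12    25        29   fail                  54
5     17        83   fail                 100
take 2 rows with largest temp:
    temp  humidity status  humidity_plus_temp
12    25        29   fail                  54
5     17        83   fail                 100
Hence 154.

154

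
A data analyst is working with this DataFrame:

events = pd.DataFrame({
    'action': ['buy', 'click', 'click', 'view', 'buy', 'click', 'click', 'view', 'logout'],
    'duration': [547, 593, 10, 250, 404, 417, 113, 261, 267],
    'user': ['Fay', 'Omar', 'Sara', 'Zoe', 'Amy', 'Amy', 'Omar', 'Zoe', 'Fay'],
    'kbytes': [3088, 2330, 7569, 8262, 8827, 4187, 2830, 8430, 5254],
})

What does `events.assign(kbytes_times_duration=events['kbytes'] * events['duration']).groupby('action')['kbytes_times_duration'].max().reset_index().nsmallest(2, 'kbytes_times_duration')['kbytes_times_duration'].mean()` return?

1574398.5

add column kbytes_times_duration = events['kbytes'] * events['duration']:
   action  duration  user  kbytes  kbytes_times_duration
0     buy       547   Fay    3088                1689136
1   click       593  Omar    2330                1381690
2   click        10  Sara    7569                  75690
3    view       250   Zoe    8262                2065500
4     buy       404   Amy    8827                3566108
5   click       417   Amy    4187                1745979
6   click       113  Omar    2830                 319790
7    view       261   Zoe    8430                2200230
8  logout       267   Fay    5254                1402818
group by action, max of kbytes_times_duration:
action
buy       3566108
click     1745979
logout    1402818
view      2200230
Name: kbytes_times_duration, dtype: int64
reset_index():
   action  kbytes_times_duration
0     buy                3566108
1   click                1745979
2  logout                1402818
3    view                2200230
take 2 rows with smallest kbytes_times_duration:
   action  kbytes_times_duration
2  logout                1402818
1   click                1745979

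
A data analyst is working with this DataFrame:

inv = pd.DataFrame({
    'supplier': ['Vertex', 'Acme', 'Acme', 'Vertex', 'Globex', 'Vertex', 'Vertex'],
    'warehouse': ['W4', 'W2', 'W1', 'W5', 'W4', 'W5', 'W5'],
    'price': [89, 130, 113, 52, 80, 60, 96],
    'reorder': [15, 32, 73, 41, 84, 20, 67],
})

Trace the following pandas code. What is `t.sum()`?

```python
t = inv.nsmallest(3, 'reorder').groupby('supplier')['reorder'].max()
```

take 3 rows with smallest reorder:
  supplier warehouse  price  reorder
0   Vertex        W4     89       15
5   Vertex        W5     60       20
1     Acme        W2    130       32
group by supplier, max of reorder:
supplier
Acme      32
Vertex    20
Name: reorder, dtype: int64

52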